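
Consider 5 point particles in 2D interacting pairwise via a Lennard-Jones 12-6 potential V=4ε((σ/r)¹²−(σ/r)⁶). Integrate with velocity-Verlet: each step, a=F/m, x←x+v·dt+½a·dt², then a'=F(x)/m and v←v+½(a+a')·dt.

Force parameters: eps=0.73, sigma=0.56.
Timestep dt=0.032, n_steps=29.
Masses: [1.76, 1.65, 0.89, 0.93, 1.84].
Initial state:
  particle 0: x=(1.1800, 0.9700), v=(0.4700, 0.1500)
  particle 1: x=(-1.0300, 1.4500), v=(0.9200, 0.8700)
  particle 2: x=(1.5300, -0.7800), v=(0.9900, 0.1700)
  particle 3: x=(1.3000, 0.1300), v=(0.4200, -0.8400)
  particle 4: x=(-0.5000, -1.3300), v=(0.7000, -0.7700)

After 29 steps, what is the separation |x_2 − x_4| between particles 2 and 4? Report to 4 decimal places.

2.7762

step 0: x0=(1.1800, 0.9700) x1=(-1.0300, 1.4500) x2=(1.5300, -0.7800) x3=(1.3000, 0.1300) x4=(-0.5000, -1.3300)
step 1: x0=(1.1951, 0.9744) x1=(-1.0006, 1.4778) x2=(1.5616, -0.7741) x3=(1.3134, 0.1035) x4=(-0.4776, -1.3546)
step 2: x0=(1.2103, 0.9781) x1=(-0.9711, 1.5057) x2=(1.5928, -0.7672) x3=(1.3270, 0.0773) x4=(-0.4552, -1.3793)
step 3: x0=(1.2255, 0.9813) x1=(-0.9417, 1.5335) x2=(1.6237, -0.7591) x3=(1.3407, 0.0509) x4=(-0.4328, -1.4039)
step 4: x0=(1.2409, 0.9840) x1=(-0.9122, 1.5614) x2=(1.6541, -0.7495) x3=(1.3549, 0.0240) x4=(-0.4104, -1.4285)
step 5: x0=(1.2562, 0.9863) x1=(-0.8828, 1.5892) x2=(1.6838, -0.7382) x3=(1.3696, -0.0039) x4=(-0.3880, -1.4532)
step 6: x0=(1.2716, 0.9884) x1=(-0.8533, 1.6170) x2=(1.7126, -0.7248) x3=(1.3851, -0.0332) x4=(-0.3656, -1.4778)
step 7: x0=(1.2870, 0.9902) x1=(-0.8239, 1.6449) x2=(1.7402, -0.7088) x3=(1.4017, -0.0645) x4=(-0.3431, -1.5024)
step 8: x0=(1.3025, 0.9917) x1=(-0.7944, 1.6727) x2=(1.7662, -0.6898) x3=(1.4197, -0.0983) x4=(-0.3207, -1.5271)
step 9: x0=(1.3179, 0.9932) x1=(-0.7650, 1.7005) x2=(1.7904, -0.6677) x3=(1.4394, -0.1346) x4=(-0.2983, -1.5517)
step 10: x0=(1.3334, 0.9945) x1=(-0.7355, 1.7284) x2=(1.8140, -0.6446) x3=(1.4598, -0.1718) x4=(-0.2759, -1.5763)
step 11: x0=(1.3489, 0.9956) x1=(-0.7061, 1.7562) x2=(1.8442, -0.6304) x3=(1.4737, -0.2002) x4=(-0.2535, -1.6010)
step 12: x0=(1.3644, 0.9967) x1=(-0.6766, 1.7840) x2=(1.8923, -0.6371) x3=(1.4705, -0.2085) x4=(-0.2311, -1.6256)
step 13: x0=(1.3799, 0.9977) x1=(-0.6472, 1.8119) x2=(1.9452, -0.6485) x3=(1.4627, -0.2121) x4=(-0.2086, -1.6502)
step 14: x0=(1.3954, 0.9987) x1=(-0.6177, 1.8397) x2=(1.9962, -0.6583) x3=(1.4566, -0.2171) x4=(-0.1862, -1.6748)
step 15: x0=(1.4109, 0.9995) x1=(-0.5882, 1.8675) x2=(2.0445, -0.6658) x3=(1.4532, -0.2241) x4=(-0.1638, -1.6995)
step 16: x0=(1.4264, 1.0003) x1=(-0.5588, 1.8954) x2=(2.0902, -0.6714) x3=(1.4522, -0.2328) x4=(-0.1413, -1.7241)
step 17: x0=(1.4419, 1.0009) x1=(-0.5293, 1.9232) x2=(2.1337, -0.6755) x3=(1.4533, -0.2428) x4=(-0.1189, -1.7487)
step 18: x0=(1.4575, 1.0016) x1=(-0.4998, 1.9510) x2=(2.1754, -0.6783) x3=(1.4562, -0.2538) x4=(-0.0965, -1.7733)
step 19: x0=(1.4730, 1.0021) x1=(-0.4704, 1.9788) x2=(2.2155, -0.6803) x3=(1.4605, -0.2656) x4=(-0.0741, -1.7979)
step 20: x0=(1.4885, 1.0026) x1=(-0.4409, 2.0067) x2=(2.2543, -0.6815) x3=(1.4661, -0.2780) x4=(-0.0516, -1.8225)
step 21: x0=(1.5040, 1.0030) x1=(-0.4114, 2.0345) x2=(2.2920, -0.6822) x3=(1.4728, -0.2907) x4=(-0.0292, -1.8472)
step 22: x0=(1.5195, 1.0034) x1=(-0.3820, 2.0623) x2=(2.3287, -0.6824) x3=(1.4804, -0.3039) x4=(-0.0067, -1.8718)
step 23: x0=(1.5351, 1.0037) x1=(-0.3525, 2.0901) x2=(2.3645, -0.6821) x3=(1.4889, -0.3173) x4=(0.0157, -1.8964)
step 24: x0=(1.5506, 1.0040) x1=(-0.3230, 2.1180) x2=(2.3995, -0.6816) x3=(1.4980, -0.3310) x4=(0.0381, -1.9210)
step 25: x0=(1.5661, 1.0042) x1=(-0.2935, 2.1458) x2=(2.4339, -0.6808) x3=(1.5079, -0.3448) x4=(0.0606, -1.9456)
step 26: x0=(1.5816, 1.0044) x1=(-0.2641, 2.1736) x2=(2.4676, -0.6797) x3=(1.5183, -0.3588) x4=(0.0830, -1.9702)
step 27: x0=(1.5971, 1.0045) x1=(-0.2346, 2.2014) x2=(2.5009, -0.6785) x3=(1.5292, -0.3729) x4=(0.1055, -1.9948)
step 28: x0=(1.6126, 1.0047) x1=(-0.2051, 2.2292) x2=(2.5336, -0.6771) x3=(1.5406, -0.3870) x4=(0.1279, -2.0194)
step 29: x0=(1.6282, 1.0047) x1=(-0.1756, 2.2571) x2=(2.5658, -0.6756) x3=(1.5524, -0.4013) x4=(0.1503, -2.0440)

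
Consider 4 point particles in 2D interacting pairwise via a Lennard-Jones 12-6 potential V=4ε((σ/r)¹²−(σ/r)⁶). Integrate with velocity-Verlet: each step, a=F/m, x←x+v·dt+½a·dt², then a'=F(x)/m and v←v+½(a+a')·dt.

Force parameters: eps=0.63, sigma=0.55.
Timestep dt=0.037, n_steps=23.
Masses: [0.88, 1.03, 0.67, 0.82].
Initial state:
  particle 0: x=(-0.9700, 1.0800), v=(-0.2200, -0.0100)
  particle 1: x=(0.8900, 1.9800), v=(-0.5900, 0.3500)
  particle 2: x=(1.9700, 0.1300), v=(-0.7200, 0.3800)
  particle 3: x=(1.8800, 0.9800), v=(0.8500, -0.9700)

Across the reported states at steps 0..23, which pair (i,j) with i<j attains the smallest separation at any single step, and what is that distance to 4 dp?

step 0: x0=(-0.9700, 1.0800) x1=(0.8900, 1.9800) x2=(1.9700, 0.1300) x3=(1.8800, 0.9800)
step 1: x0=(-0.9781, 1.0796) x1=(0.8682, 1.9929) x2=(1.9432, 0.1452) x3=(1.9115, 0.9432)
step 2: x0=(-0.9863, 1.0793) x1=(0.8464, 2.0058) x2=(1.9164, 0.1636) x3=(1.9431, 0.9039)
step 3: x0=(-0.9944, 1.0789) x1=(0.8246, 2.0187) x2=(1.8896, 0.1866) x3=(1.9746, 0.8607)
step 4: x0=(-1.0025, 1.0785) x1=(0.8029, 2.0316) x2=(1.8636, 0.2152) x3=(2.0054, 0.8130)
step 5: x0=(-1.0106, 1.0782) x1=(0.7811, 2.0444) x2=(1.8374, 0.2431) x3=(2.0364, 0.7660)
step 6: x0=(-1.0188, 1.0778) x1=(0.7594, 2.0573) x2=(1.7969, 0.2335) x3=(2.0790, 0.7496)
step 7: x0=(-1.0269, 1.0775) x1=(0.7376, 2.0701) x2=(1.7508, 0.2134) x3=(2.1263, 0.7417)
step 8: x0=(-1.0350, 1.0771) x1=(0.7159, 2.0829) x2=(1.7072, 0.1971) x3=(2.1714, 0.7308)
step 9: x0=(-1.0431, 1.0767) x1=(0.6941, 2.0957) x2=(1.6672, 0.1848) x3=(2.2136, 0.7165)
step 10: x0=(-1.0512, 1.0764) x1=(0.6724, 2.1085) x2=(1.6301, 0.1754) x3=(2.2535, 0.7000)
step 11: x0=(-1.0593, 1.0760) x1=(0.6506, 2.1213) x2=(1.5953, 0.1679) x3=(2.2915, 0.6819)
step 12: x0=(-1.0674, 1.0757) x1=(0.6289, 2.1341) x2=(1.5620, 0.1616) x3=(2.3281, 0.6628)
step 13: x0=(-1.0754, 1.0754) x1=(0.6071, 2.1469) x2=(1.5300, 0.1561) x3=(2.3638, 0.6431)
step 14: x0=(-1.0835, 1.0750) x1=(0.5854, 2.1597) x2=(1.4989, 0.1511) x3=(2.3988, 0.6230)
step 15: x0=(-1.0916, 1.0747) x1=(0.5636, 2.1725) x2=(1.4684, 0.1464) x3=(2.4332, 0.6026)
step 16: x0=(-1.0997, 1.0743) x1=(0.5419, 2.1852) x2=(1.4384, 0.1420) x3=(2.4672, 0.5820)
step 17: x0=(-1.1077, 1.0740) x1=(0.5201, 2.1980) x2=(1.4087, 0.1377) x3=(2.5010, 0.5613)
step 18: x0=(-1.1158, 1.0737) x1=(0.4984, 2.2108) x2=(1.3793, 0.1335) x3=(2.5345, 0.5405)
step 19: x0=(-1.1238, 1.0734) x1=(0.4766, 2.2235) x2=(1.3500, 0.1294) x3=(2.5679, 0.5196)
step 20: x0=(-1.1319, 1.0730) x1=(0.4549, 2.2363) x2=(1.3209, 0.1253) x3=(2.6012, 0.4988)
step 21: x0=(-1.1399, 1.0727) x1=(0.4331, 2.2490) x2=(1.2919, 0.1213) x3=(2.6344, 0.4778)
step 22: x0=(-1.1480, 1.0724) x1=(0.4113, 2.2617) x2=(1.2630, 0.1173) x3=(2.6675, 0.4569)
step 23: x0=(-1.1560, 1.0721) x1=(0.3895, 2.2745) x2=(1.2342, 0.1133) x3=(2.7005, 0.4360)

pair (2,3), distance 0.5595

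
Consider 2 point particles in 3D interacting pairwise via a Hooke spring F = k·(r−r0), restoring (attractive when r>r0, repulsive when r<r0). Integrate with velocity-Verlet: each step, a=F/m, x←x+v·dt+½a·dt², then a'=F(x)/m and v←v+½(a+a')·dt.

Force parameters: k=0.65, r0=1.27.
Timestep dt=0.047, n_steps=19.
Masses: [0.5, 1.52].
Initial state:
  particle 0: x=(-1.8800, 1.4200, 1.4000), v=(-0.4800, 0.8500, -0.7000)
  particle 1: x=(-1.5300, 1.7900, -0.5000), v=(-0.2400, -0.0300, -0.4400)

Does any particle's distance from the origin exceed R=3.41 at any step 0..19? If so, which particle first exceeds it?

step 0: x0=(-1.8800, 1.4200, 1.4000) x1=(-1.5300, 1.7900, -0.5000)
step 1: x0=(-1.9024, 1.4601, 1.3661) x1=(-1.5413, 1.7885, -0.5204)
step 2: x0=(-1.9244, 1.5006, 1.3304) x1=(-1.5528, 1.7869, -0.5401)
step 3: x0=(-1.9461, 1.5414, 1.2928) x1=(-1.5644, 1.7853, -0.5592)
step 4: x0=(-1.9673, 1.5823, 1.2534) x1=(-1.5761, 1.7835, -0.5778)
step 5: x0=(-1.9883, 1.6235, 1.2124) x1=(-1.5879, 1.7817, -0.5958)
step 6: x0=(-2.0088, 1.6648, 1.1696) x1=(-1.5998, 1.7799, -0.6132)
step 7: x0=(-2.0290, 1.7062, 1.1253) x1=(-1.6119, 1.7780, -0.6302)
step 8: x0=(-2.0489, 1.7477, 1.0796) x1=(-1.6241, 1.7761, -0.6466)
step 9: x0=(-2.0684, 1.7892, 1.0323) x1=(-1.6363, 1.7741, -0.6626)
step 10: x0=(-2.0875, 1.8307, 0.9838) x1=(-1.6487, 1.7722, -0.6781)
step 11: x0=(-2.1064, 1.8721, 0.9340) x1=(-1.6613, 1.7703, -0.6932)
step 12: x0=(-2.1249, 1.9135, 0.8831) x1=(-1.6739, 1.7684, -0.7080)
step 13: x0=(-2.1431, 1.9548, 0.8311) x1=(-1.6866, 1.7666, -0.7224)
step 14: x0=(-2.1610, 1.9959, 0.7780) x1=(-1.6994, 1.7648, -0.7364)
step 15: x0=(-2.1786, 2.0370, 0.7241) x1=(-1.7123, 1.7630, -0.7502)
step 16: x0=(-2.1960, 2.0778, 0.6694) x1=(-1.7253, 1.7613, -0.7637)
step 17: x0=(-2.2132, 2.1185, 0.6140) x1=(-1.7383, 1.7597, -0.7770)
step 18: x0=(-2.2301, 2.1591, 0.5579) x1=(-1.7515, 1.7581, -0.7900)
step 19: x0=(-2.2468, 2.1994, 0.5013) x1=(-1.7647, 1.7565, -0.8029)

no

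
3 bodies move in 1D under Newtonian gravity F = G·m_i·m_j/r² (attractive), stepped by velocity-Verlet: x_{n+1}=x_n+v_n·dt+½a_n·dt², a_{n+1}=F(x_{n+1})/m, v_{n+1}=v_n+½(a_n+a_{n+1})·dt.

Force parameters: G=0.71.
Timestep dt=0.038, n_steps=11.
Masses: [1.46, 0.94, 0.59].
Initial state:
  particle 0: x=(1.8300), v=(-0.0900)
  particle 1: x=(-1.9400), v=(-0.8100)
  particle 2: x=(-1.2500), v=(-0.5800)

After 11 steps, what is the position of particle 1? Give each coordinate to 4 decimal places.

(-2.1954)

step 0: x0=(1.8300) x1=(-1.9400) x2=(-1.2500)
step 1: x0=(1.8265) x1=(-1.9701) x2=(-1.2730)
step 2: x0=(1.8229) x1=(-1.9988) x2=(-1.2978)
step 3: x0=(1.8192) x1=(-2.0262) x2=(-1.3244)
step 4: x0=(1.8153) x1=(-2.0523) x2=(-1.3528)
step 5: x0=(1.8113) x1=(-2.0771) x2=(-1.3830)
step 6: x0=(1.8072) x1=(-2.1005) x2=(-1.4151)
step 7: x0=(1.8029) x1=(-2.1225) x2=(-1.4491)
step 8: x0=(1.7986) x1=(-2.1430) x2=(-1.4851)
step 9: x0=(1.7941) x1=(-2.1621) x2=(-1.5232)
step 10: x0=(1.7895) x1=(-2.1796) x2=(-1.5634)
step 11: x0=(1.7848) x1=(-2.1954) x2=(-1.6061)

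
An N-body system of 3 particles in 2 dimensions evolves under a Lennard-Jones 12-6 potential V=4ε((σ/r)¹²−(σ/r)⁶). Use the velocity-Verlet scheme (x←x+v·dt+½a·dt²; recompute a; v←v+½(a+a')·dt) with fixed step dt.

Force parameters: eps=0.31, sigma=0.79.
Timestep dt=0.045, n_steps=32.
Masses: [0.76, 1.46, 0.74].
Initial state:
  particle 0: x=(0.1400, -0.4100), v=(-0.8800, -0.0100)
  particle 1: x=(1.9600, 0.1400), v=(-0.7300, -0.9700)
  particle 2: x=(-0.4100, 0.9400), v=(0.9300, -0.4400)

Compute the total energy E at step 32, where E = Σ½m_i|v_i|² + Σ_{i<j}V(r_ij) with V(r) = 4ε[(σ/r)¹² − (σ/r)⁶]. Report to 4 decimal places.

1.7219

step 0: x0=(0.1400, -0.4100) x1=(1.9600, 0.1400) x2=(-0.4100, 0.9400)
step 1: x0=(0.1004, -0.4103) x1=(1.9271, 0.0963) x2=(-0.3681, 0.9200)
step 2: x0=(0.0606, -0.4102) x1=(1.8942, 0.0527) x2=(-0.3260, 0.8997)
step 3: x0=(0.0208, -0.4096) x1=(1.8613, 0.0090) x2=(-0.2838, 0.8788)
step 4: x0=(-0.0191, -0.4084) x1=(1.8283, -0.0346) x2=(-0.2414, 0.8574)
step 5: x0=(-0.0590, -0.4064) x1=(1.7953, -0.0783) x2=(-0.1989, 0.8351)
step 6: x0=(-0.0990, -0.4036) x1=(1.7623, -0.1220) x2=(-0.1562, 0.8120)
step 7: x0=(-0.1390, -0.3997) x1=(1.7292, -0.1657) x2=(-0.1135, 0.7878)
step 8: x0=(-0.1790, -0.3946) x1=(1.6961, -0.2093) x2=(-0.0708, 0.7623)
step 9: x0=(-0.2187, -0.3881) x1=(1.6629, -0.2530) x2=(-0.0282, 0.7355)
step 10: x0=(-0.2581, -0.3802) x1=(1.6297, -0.2966) x2=(0.0142, 0.7071)
step 11: x0=(-0.2971, -0.3707) x1=(1.5964, -0.3403) x2=(0.0563, 0.6770)
step 12: x0=(-0.3355, -0.3595) x1=(1.5631, -0.3839) x2=(0.0978, 0.6452)
step 13: x0=(-0.3731, -0.3466) x1=(1.5297, -0.4275) x2=(0.1386, 0.6116)
step 14: x0=(-0.4097, -0.3321) x1=(1.4963, -0.4711) x2=(0.1786, 0.5762)
step 15: x0=(-0.4452, -0.3159) x1=(1.4627, -0.5146) x2=(0.2177, 0.5391)
step 16: x0=(-0.4795, -0.2983) x1=(1.4291, -0.5580) x2=(0.2556, 0.5003)
step 17: x0=(-0.5125, -0.2792) x1=(1.3954, -0.6014) x2=(0.2923, 0.4600)
step 18: x0=(-0.5440, -0.2589) x1=(1.3616, -0.6448) x2=(0.3278, 0.4182)
step 19: x0=(-0.5742, -0.2375) x1=(1.3276, -0.6879) x2=(0.3621, 0.3750)
step 20: x0=(-0.6028, -0.2152) x1=(1.2935, -0.7310) x2=(0.3953, 0.3307)
step 21: x0=(-0.6302, -0.1922) x1=(1.2592, -0.7739) x2=(0.4273, 0.2853)
step 22: x0=(-0.6562, -0.1686) x1=(1.2247, -0.8165) x2=(0.4584, 0.2388)
step 23: x0=(-0.6811, -0.1446) x1=(1.1900, -0.8588) x2=(0.4888, 0.1914)
step 24: x0=(-0.7049, -0.1204) x1=(1.1551, -0.9008) x2=(0.5187, 0.1429)
step 25: x0=(-0.7279, -0.0960) x1=(1.1198, -0.9424) x2=(0.5481, 0.0934)
step 26: x0=(-0.7501, -0.0715) x1=(1.0842, -0.9833) x2=(0.5775, 0.0427)
step 27: x0=(-0.7717, -0.0470) x1=(1.0483, -1.0236) x2=(0.6069, -0.0094)
step 28: x0=(-0.7927, -0.0225) x1=(1.0120, -1.0630) x2=(0.6366, -0.0632)
step 29: x0=(-0.8134, 0.0020) x1=(0.9753, -1.1014) x2=(0.6666, -0.1190)
step 30: x0=(-0.8338, 0.0265) x1=(0.9383, -1.1387) x2=(0.6970, -0.1770)
step 31: x0=(-0.8540, 0.0509) x1=(0.9009, -1.1747) x2=(0.7279, -0.2374)
step 32: x0=(-0.8739, 0.0753) x1=(0.8632, -1.2094) x2=(0.7590, -0.3002)
step 0 velocities: v0=(-0.8800, -0.0100) v1=(-0.7300, -0.9700) v2=(0.9300, -0.4400)
step 0: KE=1.7618, PE=-0.0382, E=1.7236
step 32 velocities: v0=(-0.4420, 0.5413) v1=(-0.8373, -0.7637) v2=(0.6918, -1.4132)
step 32: KE=2.0391, PE=-0.3172, E=1.7219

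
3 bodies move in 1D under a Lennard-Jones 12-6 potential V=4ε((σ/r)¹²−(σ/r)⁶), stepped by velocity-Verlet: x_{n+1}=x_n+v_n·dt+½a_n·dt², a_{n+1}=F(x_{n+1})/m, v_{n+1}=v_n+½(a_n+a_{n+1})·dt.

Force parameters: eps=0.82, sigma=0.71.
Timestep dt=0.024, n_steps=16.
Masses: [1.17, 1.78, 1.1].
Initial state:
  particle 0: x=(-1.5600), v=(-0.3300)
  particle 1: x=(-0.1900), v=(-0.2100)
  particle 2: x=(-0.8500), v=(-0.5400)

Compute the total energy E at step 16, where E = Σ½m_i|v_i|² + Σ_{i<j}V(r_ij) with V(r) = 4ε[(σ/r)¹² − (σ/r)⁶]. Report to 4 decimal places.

step 0: x0=(-1.5600) x1=(-0.1900) x2=(-0.8500)
step 1: x0=(-1.5747) x1=(-0.1794) x2=(-0.8811)
step 2: x0=(-1.6102) x1=(-0.1577) x2=(-0.9080)
step 3: x0=(-1.6623) x1=(-0.1334) x2=(-0.9214)
step 4: x0=(-1.7200) x1=(-0.1088) x2=(-0.9293)
step 5: x0=(-1.7779) x1=(-0.0848) x2=(-0.9361)
step 6: x0=(-1.8347) x1=(-0.0617) x2=(-0.9427)
step 7: x0=(-1.8900) x1=(-0.0394) x2=(-0.9494)
step 8: x0=(-1.9442) x1=(-0.0180) x2=(-0.9560)
step 9: x0=(-1.9973) x1=(0.0025) x2=(-0.9622)
step 10: x0=(-2.0497) x1=(0.0224) x2=(-0.9682)
step 11: x0=(-2.1015) x1=(0.0416) x2=(-0.9738)
step 12: x0=(-2.1527) x1=(0.0602) x2=(-0.9789)
step 13: x0=(-2.2037) x1=(0.0784) x2=(-0.9837)
step 14: x0=(-2.2543) x1=(0.0961) x2=(-0.9880)
step 15: x0=(-2.3047) x1=(0.1134) x2=(-0.9920)
step 16: x0=(-2.3549) x1=(0.1303) x2=(-0.9955)
step 0 velocities: v0=(-0.3300) v1=(-0.2100) v2=(-0.5400)
step 0: KE=0.2633, PE=2.7328, E=2.9961
step 16 velocities: v0=(-2.0897) v1=(0.7001) v2=(-0.1411)
step 16: KE=3.0018, PE=-0.2603, E=2.7415

2.7415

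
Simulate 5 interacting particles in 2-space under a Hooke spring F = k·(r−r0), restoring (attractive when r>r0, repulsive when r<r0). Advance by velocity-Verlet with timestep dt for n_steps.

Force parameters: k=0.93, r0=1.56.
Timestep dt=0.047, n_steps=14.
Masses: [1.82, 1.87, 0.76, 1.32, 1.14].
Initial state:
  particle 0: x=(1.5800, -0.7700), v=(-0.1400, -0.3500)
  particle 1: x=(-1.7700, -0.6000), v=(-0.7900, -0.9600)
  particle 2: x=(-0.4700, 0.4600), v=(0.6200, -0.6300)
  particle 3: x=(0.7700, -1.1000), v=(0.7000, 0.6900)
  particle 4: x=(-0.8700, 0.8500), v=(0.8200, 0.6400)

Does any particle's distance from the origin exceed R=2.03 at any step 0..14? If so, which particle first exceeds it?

yes, particle 1

step 0: x0=(1.5800, -0.7700) x1=(-1.7700, -0.6000) x2=(-0.4700, 0.4600) x3=(0.7700, -1.1000) x4=(-0.8700, 0.8500)
step 1: x0=(1.5717, -0.7856) x1=(-1.8055, -0.6452) x2=(-0.4387, 0.4283) x3=(0.8009, -1.0668) x4=(-0.8306, 0.8792)
step 2: x0=(1.5601, -0.7995) x1=(-1.8375, -0.6903) x2=(-0.4036, 0.3925) x3=(0.8277, -1.0320) x4=(-0.7894, 0.9066)
step 3: x0=(1.5454, -0.8117) x1=(-1.8659, -0.7351) x2=(-0.3652, 0.3525) x3=(0.8503, -0.9959) x4=(-0.7464, 0.9321)
step 4: x0=(1.5276, -0.8223) x1=(-1.8904, -0.7795) x2=(-0.3241, 0.3088) x3=(0.8687, -0.9585) x4=(-0.7018, 0.9554)
step 5: x0=(1.5071, -0.8314) x1=(-1.9109, -0.8233) x2=(-0.2810, 0.2613) x3=(0.8827, -0.9200) x4=(-0.6556, 0.9765)
step 6: x0=(1.4838, -0.8392) x1=(-1.9272, -0.8664) x2=(-0.2364, 0.2105) x3=(0.8924, -0.8804) x4=(-0.6080, 0.9951)
step 7: x0=(1.4581, -0.8457) x1=(-1.9393, -0.9085) x2=(-0.1910, 0.1567) x3=(0.8978, -0.8399) x4=(-0.5590, 1.0112)
step 8: x0=(1.4300, -0.8511) x1=(-1.9470, -0.9495) x2=(-0.1453, 0.1004) x3=(0.8990, -0.7986) x4=(-0.5089, 1.0245)
step 9: x0=(1.3999, -0.8557) x1=(-1.9501, -0.9894) x2=(-0.1000, 0.0417) x3=(0.8961, -0.7564) x4=(-0.4578, 1.0351)
step 10: x0=(1.3679, -0.8596) x1=(-1.9488, -1.0279) x2=(-0.0557, -0.0187) x3=(0.8892, -0.7135) x4=(-0.4059, 1.0427)
step 11: x0=(1.3341, -0.8630) x1=(-1.9428, -1.0650) x2=(-0.0131, -0.0804) x3=(0.8788, -0.6700) x4=(-0.3534, 1.0473)
step 12: x0=(1.2988, -0.8662) x1=(-1.9323, -1.1005) x2=(0.0273, -0.1432) x3=(0.8649, -0.6258) x4=(-0.3005, 1.0489)
step 13: x0=(1.2621, -0.8693) x1=(-1.9171, -1.1343) x2=(0.0647, -0.2067) x3=(0.8480, -0.5810) x4=(-0.2475, 1.0474)
step 14: x0=(1.2240, -0.8726) x1=(-1.8974, -1.1664) x2=(0.0987, -0.2705) x3=(0.8285, -0.5355) x4=(-0.1945, 1.0428)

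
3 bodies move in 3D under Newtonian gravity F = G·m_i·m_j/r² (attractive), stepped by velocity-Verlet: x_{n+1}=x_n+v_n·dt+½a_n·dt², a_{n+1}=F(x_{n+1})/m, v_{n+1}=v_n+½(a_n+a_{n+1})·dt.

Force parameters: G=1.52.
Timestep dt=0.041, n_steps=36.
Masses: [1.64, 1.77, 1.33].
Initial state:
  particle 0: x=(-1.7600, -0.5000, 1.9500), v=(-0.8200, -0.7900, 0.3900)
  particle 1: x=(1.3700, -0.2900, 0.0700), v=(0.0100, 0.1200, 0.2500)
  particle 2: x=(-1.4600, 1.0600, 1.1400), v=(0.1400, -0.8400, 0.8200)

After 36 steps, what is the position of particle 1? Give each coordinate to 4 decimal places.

(1.0442, -0.0891, 0.6175)

step 0: x0=(-1.7600, -0.5000, 1.9500) x1=(1.3700, -0.2900, 0.0700) x2=(-1.4600, 1.0600, 1.1400)
step 1: x0=(-1.7934, -0.5319, 1.9657) x1=(1.3701, -0.2850, 0.0804) x2=(-1.4542, 1.0249, 1.1739)
step 2: x0=(-1.8263, -0.5629, 1.9807) x1=(1.3698, -0.2799, 0.0910) x2=(-1.4483, 0.9885, 1.2082)
step 3: x0=(-1.8587, -0.5928, 1.9951) x1=(1.3688, -0.2748, 0.1019) x2=(-1.4423, 0.9507, 1.2429)
step 4: x0=(-1.8905, -0.6218, 2.0088) x1=(1.3674, -0.2695, 0.1131) x2=(-1.4363, 0.9116, 1.2781)
step 5: x0=(-1.9218, -0.6499, 2.0219) x1=(1.3654, -0.2641, 0.1245) x2=(-1.4302, 0.8712, 1.3136)
step 6: x0=(-1.9525, -0.6769, 2.0345) x1=(1.3629, -0.2587, 0.1362) x2=(-1.4242, 0.8295, 1.3496)
step 7: x0=(-1.9826, -0.7029, 2.0464) x1=(1.3599, -0.2532, 0.1481) x2=(-1.4182, 0.7864, 1.3860)
step 8: x0=(-2.0121, -0.7279, 2.0578) x1=(1.3564, -0.2476, 0.1604) x2=(-1.4123, 0.7419, 1.4227)
step 9: x0=(-2.0409, -0.7518, 2.0685) x1=(1.3523, -0.2419, 0.1728) x2=(-1.4065, 0.6960, 1.4598)
step 10: x0=(-2.0690, -0.7747, 2.0787) x1=(1.3477, -0.2362, 0.1856) x2=(-1.4009, 0.6488, 1.4972)
step 11: x0=(-2.0964, -0.7966, 2.0884) x1=(1.3425, -0.2304, 0.1986) x2=(-1.3955, 0.6002, 1.5350)
step 12: x0=(-2.1230, -0.8173, 2.0975) x1=(1.3369, -0.2246, 0.2119) x2=(-1.3903, 0.5502, 1.5731)
step 13: x0=(-2.1488, -0.8370, 2.1060) x1=(1.3307, -0.2187, 0.2254) x2=(-1.3855, 0.4988, 1.6115)
step 14: x0=(-2.1738, -0.8555, 2.1141) x1=(1.3240, -0.2128, 0.2393) x2=(-1.3810, 0.4459, 1.6501)
step 15: x0=(-2.1978, -0.8729, 2.1216) x1=(1.3168, -0.2068, 0.2534) x2=(-1.3769, 0.3916, 1.6891)
step 16: x0=(-2.2208, -0.8891, 2.1286) x1=(1.3090, -0.2008, 0.2678) x2=(-1.3733, 0.3358, 1.7283)
step 17: x0=(-2.2429, -0.9042, 2.1351) x1=(1.3007, -0.1948, 0.2824) x2=(-1.3703, 0.2786, 1.7677)
step 18: x0=(-2.2638, -0.9180, 2.1411) x1=(1.2919, -0.1888, 0.2974) x2=(-1.3679, 0.2198, 1.8073)
step 19: x0=(-2.2836, -0.9306, 2.1466) x1=(1.2825, -0.1828, 0.3127) x2=(-1.3662, 0.1596, 1.8472)
step 20: x0=(-2.3021, -0.9420, 2.1517) x1=(1.2726, -0.1768, 0.3282) x2=(-1.3654, 0.0978, 1.8872)
step 21: x0=(-2.3193, -0.9521, 2.1564) x1=(1.2622, -0.1708, 0.3440) x2=(-1.3655, 0.0344, 1.9273)
step 22: x0=(-2.3350, -0.9609, 2.1606) x1=(1.2513, -0.1649, 0.3602) x2=(-1.3667, -0.0305, 1.9676)
step 23: x0=(-2.3492, -0.9684, 2.1645) x1=(1.2398, -0.1590, 0.3766) x2=(-1.3691, -0.0970, 2.0079)
step 24: x0=(-2.3617, -0.9745, 2.1680) x1=(1.2279, -0.1531, 0.3933) x2=(-1.3729, -0.1651, 2.0483)
step 25: x0=(-2.3724, -0.9793, 2.1712) x1=(1.2154, -0.1472, 0.4104) x2=(-1.3783, -0.2348, 2.0887)
step 26: x0=(-2.3811, -0.9827, 2.1742) x1=(1.2023, -0.1415, 0.4277) x2=(-1.3854, -0.3061, 2.1289)
step 27: x0=(-2.3876, -0.9847, 2.1769) x1=(1.1888, -0.1358, 0.4453) x2=(-1.3945, -0.3790, 2.1691)
step 28: x0=(-2.3918, -0.9854, 2.1795) x1=(1.1747, -0.1301, 0.4633) x2=(-1.4059, -0.4535, 2.2089)
step 29: x0=(-2.3933, -0.9848, 2.1821) x1=(1.1602, -0.1246, 0.4815) x2=(-1.4198, -0.5295, 2.2485)
step 30: x0=(-2.3919, -0.9828, 2.1847) x1=(1.1451, -0.1192, 0.5001) x2=(-1.4366, -0.6070, 2.2875)
step 31: x0=(-2.3873, -0.9796, 2.1876) x1=(1.1295, -0.1138, 0.5189) x2=(-1.4567, -0.6858, 2.3260)
step 32: x0=(-2.3792, -0.9753, 2.1908) x1=(1.1134, -0.1086, 0.5380) x2=(-1.4806, -0.7659, 2.3635)
step 33: x0=(-2.3671, -0.9701, 2.1946) x1=(1.0969, -0.1035, 0.5575) x2=(-1.5086, -0.8469, 2.4000)
step 34: x0=(-2.3506, -0.9643, 2.1992) x1=(1.0798, -0.0986, 0.5772) x2=(-1.5414, -0.9285, 2.4350)
step 35: x0=(-2.3293, -0.9581, 2.2051) x1=(1.0623, -0.0938, 0.5972) x2=(-1.5795, -1.0104, 2.4681)
step 36: x0=(-2.3027, -0.9523, 2.2126) x1=(1.0442, -0.0891, 0.6175) x2=(-1.6235, -1.0916, 2.4988)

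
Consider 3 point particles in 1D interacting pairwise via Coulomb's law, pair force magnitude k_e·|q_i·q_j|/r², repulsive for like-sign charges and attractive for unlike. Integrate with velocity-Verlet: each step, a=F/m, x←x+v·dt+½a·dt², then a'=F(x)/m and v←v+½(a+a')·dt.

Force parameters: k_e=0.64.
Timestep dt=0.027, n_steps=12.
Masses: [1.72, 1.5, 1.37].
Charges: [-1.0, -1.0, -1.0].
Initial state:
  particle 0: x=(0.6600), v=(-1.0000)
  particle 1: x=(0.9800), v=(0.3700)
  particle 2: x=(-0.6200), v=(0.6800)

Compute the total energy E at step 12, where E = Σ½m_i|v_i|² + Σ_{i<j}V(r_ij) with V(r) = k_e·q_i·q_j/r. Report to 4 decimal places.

step 0: x0=(0.6600) x1=(0.9800) x2=(-0.6200)
step 1: x0=(0.6318) x1=(0.9916) x2=(-0.6018)
step 2: x0=(0.6016) x1=(1.0057) x2=(-0.5840)
step 3: x0=(0.5700) x1=(1.0218) x2=(-0.5665)
step 4: x0=(0.5372) x1=(1.0396) x2=(-0.5495)
step 5: x0=(0.5036) x1=(1.0587) x2=(-0.5328)
step 6: x0=(0.4694) x1=(1.0789) x2=(-0.5167)
step 7: x0=(0.4347) x1=(1.1002) x2=(-0.5010)
step 8: x0=(0.3998) x1=(1.1222) x2=(-0.4858)
step 9: x0=(0.3646) x1=(1.1450) x2=(-0.4712)
step 10: x0=(0.3294) x1=(1.1683) x2=(-0.4572)
step 11: x0=(0.2943) x1=(1.1923) x2=(-0.4439)
step 12: x0=(0.2593) x1=(1.2167) x2=(-0.4313)
step 0 velocities: v0=(-1.0000) v1=(0.3700) v2=(0.6800)
step 0: KE=1.2794, PE=2.9000, E=4.1794
step 12 velocities: v0=(-1.2909) v1=(0.9139) v2=(0.4496)
step 12: KE=2.1980, PE=1.9835, E=4.1815

4.1815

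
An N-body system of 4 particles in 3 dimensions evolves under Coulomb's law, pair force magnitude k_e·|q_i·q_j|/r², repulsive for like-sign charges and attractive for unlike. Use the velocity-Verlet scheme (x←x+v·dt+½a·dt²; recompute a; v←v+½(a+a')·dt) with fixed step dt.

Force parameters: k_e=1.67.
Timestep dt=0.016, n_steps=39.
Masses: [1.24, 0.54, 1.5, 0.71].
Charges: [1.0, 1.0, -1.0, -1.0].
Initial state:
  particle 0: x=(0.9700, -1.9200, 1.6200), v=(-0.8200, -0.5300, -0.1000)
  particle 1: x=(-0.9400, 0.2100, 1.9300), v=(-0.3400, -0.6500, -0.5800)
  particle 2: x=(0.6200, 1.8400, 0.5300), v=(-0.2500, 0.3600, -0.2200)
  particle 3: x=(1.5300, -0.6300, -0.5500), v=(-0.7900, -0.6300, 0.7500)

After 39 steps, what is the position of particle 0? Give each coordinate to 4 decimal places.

(0.4898, -2.2372, 1.5135)

step 0: x0=(0.9700, -1.9200, 1.6200) x1=(-0.9400, 0.2100, 1.9300) x2=(0.6200, 1.8400, 0.5300) x3=(1.5300, -0.6300, -0.5500)
step 1: x0=(0.9569, -1.9285, 1.6184) x1=(-0.9454, 0.1997, 1.9207) x2=(0.6160, 1.8458, 0.5265) x3=(1.5173, -0.6401, -0.5380)
step 2: x0=(0.9438, -1.9369, 1.6167) x1=(-0.9508, 0.1895, 1.9113) x2=(0.6119, 1.8515, 0.5230) x3=(1.5047, -0.6504, -0.5258)
step 3: x0=(0.9308, -1.9454, 1.6150) x1=(-0.9561, 0.1794, 1.9018) x2=(0.6079, 1.8572, 0.5196) x3=(1.4920, -0.6607, -0.5136)
step 4: x0=(0.9178, -1.9538, 1.6132) x1=(-0.9614, 0.1694, 1.8922) x2=(0.6037, 1.8629, 0.5162) x3=(1.4792, -0.6711, -0.5014)
step 5: x0=(0.9049, -1.9622, 1.6113) x1=(-0.9666, 0.1596, 1.8825) x2=(0.5996, 1.8687, 0.5129) x3=(1.4664, -0.6816, -0.4890)
step 6: x0=(0.8920, -1.9706, 1.6094) x1=(-0.9718, 0.1499, 1.8727) x2=(0.5954, 1.8743, 0.5096) x3=(1.4536, -0.6923, -0.4765)
step 7: x0=(0.8791, -1.9790, 1.6075) x1=(-0.9770, 0.1403, 1.8628) x2=(0.5912, 1.8800, 0.5063) x3=(1.4408, -0.7030, -0.4640)
step 8: x0=(0.8662, -1.9873, 1.6055) x1=(-0.9821, 0.1308, 1.8529) x2=(0.5870, 1.8857, 0.5031) x3=(1.4279, -0.7138, -0.4513)
step 9: x0=(0.8535, -1.9957, 1.6034) x1=(-0.9872, 0.1215, 1.8428) x2=(0.5827, 1.8914, 0.4999) x3=(1.4150, -0.7248, -0.4386)
step 10: x0=(0.8407, -2.0040, 1.6013) x1=(-0.9922, 0.1123, 1.8327) x2=(0.5784, 1.8970, 0.4967) x3=(1.4020, -0.7358, -0.4258)
step 11: x0=(0.8280, -2.0123, 1.5991) x1=(-0.9972, 0.1033, 1.8225) x2=(0.5740, 1.9027, 0.4936) x3=(1.3890, -0.7469, -0.4129)
step 12: x0=(0.8153, -2.0206, 1.5968) x1=(-1.0021, 0.0943, 1.8121) x2=(0.5697, 1.9083, 0.4905) x3=(1.3760, -0.7582, -0.3999)
step 13: x0=(0.8027, -2.0289, 1.5946) x1=(-1.0070, 0.0855, 1.8017) x2=(0.5653, 1.9139, 0.4874) x3=(1.3629, -0.7695, -0.3868)
step 14: x0=(0.7901, -2.0371, 1.5922) x1=(-1.0118, 0.0768, 1.7912) x2=(0.5609, 1.9195, 0.4844) x3=(1.3498, -0.7810, -0.3736)
step 15: x0=(0.7775, -2.0454, 1.5898) x1=(-1.0166, 0.0683, 1.7807) x2=(0.5564, 1.9251, 0.4814) x3=(1.3366, -0.7925, -0.3602)
step 16: x0=(0.7650, -2.0536, 1.5873) x1=(-1.0214, 0.0598, 1.7700) x2=(0.5519, 1.9307, 0.4784) x3=(1.3234, -0.8042, -0.3468)
step 17: x0=(0.7526, -2.0618, 1.5848) x1=(-1.0261, 0.0516, 1.7592) x2=(0.5474, 1.9363, 0.4754) x3=(1.3102, -0.8160, -0.3333)
step 18: x0=(0.7401, -2.0700, 1.5822) x1=(-1.0308, 0.0434, 1.7484) x2=(0.5429, 1.9418, 0.4725) x3=(1.2969, -0.8278, -0.3197)
step 19: x0=(0.7278, -2.0781, 1.5796) x1=(-1.0354, 0.0354, 1.7374) x2=(0.5383, 1.9474, 0.4697) x3=(1.2835, -0.8398, -0.3060)
step 20: x0=(0.7154, -2.0863, 1.5769) x1=(-1.0400, 0.0274, 1.7264) x2=(0.5337, 1.9529, 0.4668) x3=(1.2701, -0.8519, -0.2921)
step 21: x0=(0.7031, -2.0944, 1.5741) x1=(-1.0445, 0.0197, 1.7153) x2=(0.5291, 1.9584, 0.4640) x3=(1.2566, -0.8641, -0.2782)
step 22: x0=(0.6909, -2.1025, 1.5713) x1=(-1.0489, 0.0120, 1.7041) x2=(0.5244, 1.9640, 0.4612) x3=(1.2431, -0.8764, -0.2641)
step 23: x0=(0.6787, -2.1106, 1.5684) x1=(-1.0534, 0.0045, 1.6928) x2=(0.5198, 1.9695, 0.4584) x3=(1.2296, -0.8888, -0.2499)
step 24: x0=(0.6665, -2.1187, 1.5655) x1=(-1.0578, -0.0029, 1.6814) x2=(0.5150, 1.9750, 0.4557) x3=(1.2159, -0.9013, -0.2356)
step 25: x0=(0.6544, -2.1268, 1.5625) x1=(-1.0621, -0.0102, 1.6699) x2=(0.5103, 1.9804, 0.4530) x3=(1.2022, -0.9139, -0.2212)
step 26: x0=(0.6423, -2.1348, 1.5594) x1=(-1.0664, -0.0173, 1.6584) x2=(0.5056, 1.9859, 0.4503) x3=(1.1885, -0.9267, -0.2067)
step 27: x0=(0.6303, -2.1428, 1.5562) x1=(-1.0706, -0.0243, 1.6467) x2=(0.5008, 1.9914, 0.4476) x3=(1.1747, -0.9395, -0.1920)
step 28: x0=(0.6183, -2.1508, 1.5530) x1=(-1.0748, -0.0312, 1.6349) x2=(0.4960, 1.9968, 0.4450) x3=(1.1608, -0.9525, -0.1772)
step 29: x0=(0.6064, -2.1588, 1.5498) x1=(-1.0789, -0.0379, 1.6231) x2=(0.4911, 2.0023, 0.4424) x3=(1.1468, -0.9655, -0.1623)
step 30: x0=(0.5945, -2.1667, 1.5465) x1=(-1.0830, -0.0445, 1.6112) x2=(0.4863, 2.0077, 0.4398) x3=(1.1328, -0.9787, -0.1472)
step 31: x0=(0.5827, -2.1747, 1.5431) x1=(-1.0870, -0.0510, 1.5992) x2=(0.4814, 2.0131, 0.4373) x3=(1.1187, -0.9920, -0.1320)
step 32: x0=(0.5709, -2.1826, 1.5396) x1=(-1.0909, -0.0574, 1.5870) x2=(0.4765, 2.0185, 0.4347) x3=(1.1046, -1.0054, -0.1167)
step 33: x0=(0.5592, -2.1904, 1.5361) x1=(-1.0949, -0.0636, 1.5748) x2=(0.4715, 2.0239, 0.4322) x3=(1.0903, -1.0189, -0.1013)
step 34: x0=(0.5475, -2.1983, 1.5325) x1=(-1.0987, -0.0697, 1.5625) x2=(0.4666, 2.0293, 0.4297) x3=(1.0760, -1.0325, -0.0857)
step 35: x0=(0.5358, -2.2061, 1.5288) x1=(-1.1025, -0.0757, 1.5502) x2=(0.4616, 2.0346, 0.4273) x3=(1.0616, -1.0463, -0.0699)
step 36: x0=(0.5242, -2.2139, 1.5251) x1=(-1.1062, -0.0816, 1.5377) x2=(0.4566, 2.0400, 0.4248) x3=(1.0471, -1.0601, -0.0540)
step 37: x0=(0.5127, -2.2217, 1.5213) x1=(-1.1099, -0.0873, 1.5251) x2=(0.4515, 2.0453, 0.4224) x3=(1.0326, -1.0741, -0.0380)
step 38: x0=(0.5012, -2.2294, 1.5174) x1=(-1.1135, -0.0929, 1.5125) x2=(0.4465, 2.0506, 0.4200) x3=(1.0180, -1.0882, -0.0218)
step 39: x0=(0.4898, -2.2372, 1.5135) x1=(-1.1171, -0.0984, 1.4997) x2=(0.4414, 2.0559, 0.4176) x3=(1.0032, -1.1024, -0.0055)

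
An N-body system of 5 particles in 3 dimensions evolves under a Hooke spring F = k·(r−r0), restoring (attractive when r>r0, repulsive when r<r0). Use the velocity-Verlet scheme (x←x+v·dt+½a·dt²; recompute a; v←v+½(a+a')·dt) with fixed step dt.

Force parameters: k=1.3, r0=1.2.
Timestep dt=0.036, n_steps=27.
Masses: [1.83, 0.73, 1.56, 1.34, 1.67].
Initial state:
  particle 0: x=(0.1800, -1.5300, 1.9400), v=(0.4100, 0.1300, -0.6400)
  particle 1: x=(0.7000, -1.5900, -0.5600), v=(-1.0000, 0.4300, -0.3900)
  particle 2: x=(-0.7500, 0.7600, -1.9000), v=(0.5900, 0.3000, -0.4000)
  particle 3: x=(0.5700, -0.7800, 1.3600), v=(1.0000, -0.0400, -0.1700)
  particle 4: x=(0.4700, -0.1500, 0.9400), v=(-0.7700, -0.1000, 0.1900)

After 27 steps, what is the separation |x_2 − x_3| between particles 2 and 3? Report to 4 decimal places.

0.6820

step 0: x0=(0.1800, -1.5300, 1.9400) x1=(0.7000, -1.5900, -0.5600) x2=(-0.7500, 0.7600, -1.9000) x3=(0.5700, -0.7800, 1.3600) x4=(0.4700, -0.1500, 0.9400)
step 1: x0=(0.1946, -1.5244, 1.9150) x1=(0.6625, -1.5717, -0.5718) x2=(-0.7270, 0.7682, -1.9103) x3=(0.6055, -0.7811, 1.3520) x4=(0.4419, -0.1537, 0.9457)
step 2: x0=(0.2088, -1.5171, 1.8859) x1=(0.6222, -1.5480, -0.5790) x2=(-0.7006, 0.7713, -1.9122) x3=(0.6402, -0.7816, 1.3404) x4=(0.4129, -0.1574, 0.9489)
step 3: x0=(0.2225, -1.5080, 1.8530) x1=(0.5794, -1.5189, -0.5818) x2=(-0.6709, 0.7694, -1.9060) x3=(0.6739, -0.7815, 1.3251) x4=(0.3832, -0.1611, 0.9497)
step 4: x0=(0.2358, -1.4971, 1.8163) x1=(0.5344, -1.4846, -0.5802) x2=(-0.6379, 0.7623, -1.8916) x3=(0.7067, -0.7806, 1.3061) x4=(0.3527, -0.1649, 0.9482)
step 5: x0=(0.2485, -1.4846, 1.7759) x1=(0.4874, -1.4455, -0.5744) x2=(-0.6019, 0.7504, -1.8692) x3=(0.7386, -0.7789, 1.2835) x4=(0.3214, -0.1687, 0.9442)
step 6: x0=(0.2608, -1.4704, 1.7319) x1=(0.4389, -1.4018, -0.5645) x2=(-0.5629, 0.7336, -1.8390) x3=(0.7696, -0.7765, 1.2574) x4=(0.2894, -0.1724, 0.9380)
step 7: x0=(0.2724, -1.4546, 1.6844) x1=(0.3890, -1.3538, -0.5508) x2=(-0.5212, 0.7121, -1.8012) x3=(0.7998, -0.7732, 1.2278) x4=(0.2567, -0.1760, 0.9295)
step 8: x0=(0.2835, -1.4373, 1.6337) x1=(0.3381, -1.3018, -0.5334) x2=(-0.4769, 0.6861, -1.7561) x3=(0.8290, -0.7690, 1.1948) x4=(0.2234, -0.1796, 0.9188)
step 9: x0=(0.2939, -1.4185, 1.5799) x1=(0.2865, -1.2463, -0.5126) x2=(-0.4302, 0.6558, -1.7038) x3=(0.8574, -0.7640, 1.1586) x4=(0.1895, -0.1830, 0.9061)
step 10: x0=(0.3038, -1.3982, 1.5232) x1=(0.2345, -1.1876, -0.4887) x2=(-0.3813, 0.6215, -1.6449) x3=(0.8849, -0.7580, 1.1193) x4=(0.1551, -0.1863, 0.8914)
step 11: x0=(0.3130, -1.3766, 1.4637) x1=(0.1823, -1.1261, -0.4620) x2=(-0.3303, 0.5832, -1.5796) x3=(0.9116, -0.7510, 1.0770) x4=(0.1203, -0.1895, 0.8749)
step 12: x0=(0.3217, -1.3538, 1.4017) x1=(0.1302, -1.0624, -0.4327) x2=(-0.2775, 0.5415, -1.5083) x3=(0.9374, -0.7431, 1.0320) x4=(0.0850, -0.1925, 0.8567)
step 13: x0=(0.3297, -1.3298, 1.3373) x1=(0.0785, -0.9967, -0.4013) x2=(-0.2232, 0.4964, -1.4314) x3=(0.9623, -0.7342, 0.9843) x4=(0.0495, -0.1953, 0.8370)
step 14: x0=(0.3372, -1.3047, 1.2709) x1=(0.0272, -0.9296, -0.3679) x2=(-0.1674, 0.4483, -1.3495) x3=(0.9864, -0.7243, 0.9343) x4=(0.0137, -0.1979, 0.8159)
step 15: x0=(0.3441, -1.2786, 1.2026) x1=(-0.0234, -0.8615, -0.3329) x2=(-0.1104, 0.3976, -1.2630) x3=(1.0097, -0.7135, 0.8821) x4=(-0.0222, -0.2003, 0.7937)
step 16: x0=(0.3504, -1.2516, 1.1326) x1=(-0.0732, -0.7927, -0.2966) x2=(-0.0524, 0.3445, -1.1724) x3=(1.0322, -0.7018, 0.8279) x4=(-0.0581, -0.2025, 0.7704)
step 17: x0=(0.3563, -1.2238, 1.0612) x1=(-0.1222, -0.7236, -0.2591) x2=(0.0064, 0.2893, -1.0783) x3=(1.0539, -0.6893, 0.7719) x4=(-0.0941, -0.2045, 0.7463)
step 18: x0=(0.3618, -1.1954, 0.9886) x1=(-0.1703, -0.6547, -0.2208) x2=(0.0660, 0.2325, -0.9811) x3=(1.0748, -0.6759, 0.7144) x4=(-0.1301, -0.2062, 0.7216)
step 19: x0=(0.3669, -1.1664, 0.9149) x1=(-0.2175, -0.5861, -0.1819) x2=(0.1261, 0.1743, -0.8814) x3=(1.0949, -0.6618, 0.6556) x4=(-0.1659, -0.2077, 0.6965)
step 20: x0=(0.3716, -1.1369, 0.8405) x1=(-0.2640, -0.5181, -0.1426) x2=(0.1868, 0.1151, -0.7798) x3=(1.1143, -0.6470, 0.5957) x4=(-0.2015, -0.2090, 0.6712)
step 21: x0=(0.3760, -1.1072, 0.7654) x1=(-0.3099, -0.4509, -0.1030) x2=(0.2478, 0.0550, -0.6767) x3=(1.1329, -0.6316, 0.5348) x4=(-0.2368, -0.2100, 0.6458)
step 22: x0=(0.3802, -1.0772, 0.6898) x1=(-0.3553, -0.3845, -0.0636) x2=(0.3093, -0.0056, -0.5727) x3=(1.1508, -0.6156, 0.4733) x4=(-0.2719, -0.2109, 0.6205)
step 23: x0=(0.3843, -1.0471, 0.6140) x1=(-0.4003, -0.3189, -0.0244) x2=(0.3711, -0.0665, -0.4680) x3=(1.1679, -0.5991, 0.4114) x4=(-0.3067, -0.2116, 0.5956)
step 24: x0=(0.3881, -1.0171, 0.5381) x1=(-0.4450, -0.2539, 0.0141) x2=(0.4332, -0.1276, -0.3632) x3=(1.1844, -0.5822, 0.3492) x4=(-0.3410, -0.2122, 0.5711)
step 25: x0=(0.3918, -0.9872, 0.4621) x1=(-0.4893, -0.1893, 0.0517) x2=(0.4954, -0.1887, -0.2585) x3=(1.2001, -0.5649, 0.2869) x4=(-0.3750, -0.2128, 0.5472)
step 26: x0=(0.3952, -0.9575, 0.3862) x1=(-0.5330, -0.1250, 0.0880) x2=(0.5577, -0.2496, -0.1541) x3=(1.2151, -0.5474, 0.2247) x4=(-0.4085, -0.2134, 0.5239)
step 27: x0=(0.3984, -0.9282, 0.3105) x1=(-0.5758, -0.0608, 0.1230) x2=(0.6198, -0.3101, -0.0500) x3=(1.2295, -0.5295, 0.1627) x4=(-0.4413, -0.2142, 0.5012)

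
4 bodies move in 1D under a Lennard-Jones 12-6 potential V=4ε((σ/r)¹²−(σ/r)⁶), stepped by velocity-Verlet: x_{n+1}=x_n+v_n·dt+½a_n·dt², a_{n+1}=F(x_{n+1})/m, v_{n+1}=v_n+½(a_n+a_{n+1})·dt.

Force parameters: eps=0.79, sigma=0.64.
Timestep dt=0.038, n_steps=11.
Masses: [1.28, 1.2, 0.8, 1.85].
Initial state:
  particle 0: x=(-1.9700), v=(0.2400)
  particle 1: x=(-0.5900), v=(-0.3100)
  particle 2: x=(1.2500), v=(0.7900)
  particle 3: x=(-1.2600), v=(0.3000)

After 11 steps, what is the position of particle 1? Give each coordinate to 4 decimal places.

step 0: x0=(-1.9700) x1=(-0.5900) x2=(1.2500) x3=(-1.2600)
step 1: x0=(-1.9614) x1=(-0.5951) x2=(1.2800) x3=(-1.2525)
step 2: x0=(-1.9540) x1=(-0.5797) x2=(1.3100) x3=(-1.2576)
step 3: x0=(-1.9502) x1=(-0.5545) x2=(1.3399) x3=(-1.2665)
step 4: x0=(-1.9536) x1=(-0.5284) x2=(1.3698) x3=(-1.2709)
step 5: x0=(-1.9644) x1=(-0.5048) x2=(1.3997) x3=(-1.2686)
step 6: x0=(-1.9791) x1=(-0.4844) x2=(1.4295) x3=(-1.2615)
step 7: x0=(-1.9938) x1=(-0.4676) x2=(1.4594) x3=(-1.2521)
step 8: x0=(-2.0063) x1=(-0.4543) x2=(1.4892) x3=(-1.2419)
step 9: x0=(-2.0158) x1=(-0.4447) x2=(1.5189) x3=(-1.2314)
step 10: x0=(-2.0219) x1=(-0.4386) x2=(1.5487) x3=(-1.2210)
step 11: x0=(-2.0246) x1=(-0.4361) x2=(1.5784) x3=(-1.2105)

(-0.4361)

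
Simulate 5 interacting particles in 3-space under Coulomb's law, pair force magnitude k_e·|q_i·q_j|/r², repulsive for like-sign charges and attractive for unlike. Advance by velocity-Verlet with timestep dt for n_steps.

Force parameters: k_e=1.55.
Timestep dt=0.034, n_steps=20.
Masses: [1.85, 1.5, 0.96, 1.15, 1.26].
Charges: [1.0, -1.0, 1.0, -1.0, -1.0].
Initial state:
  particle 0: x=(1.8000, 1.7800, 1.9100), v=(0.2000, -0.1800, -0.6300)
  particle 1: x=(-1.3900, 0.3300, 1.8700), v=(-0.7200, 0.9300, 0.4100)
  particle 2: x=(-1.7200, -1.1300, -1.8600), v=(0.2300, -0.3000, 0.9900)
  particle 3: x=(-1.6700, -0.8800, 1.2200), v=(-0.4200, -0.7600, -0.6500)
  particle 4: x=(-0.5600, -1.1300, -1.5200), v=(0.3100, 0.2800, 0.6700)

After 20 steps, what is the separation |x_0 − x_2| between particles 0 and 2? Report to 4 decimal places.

5.0406

step 0: x0=(1.8000, 1.7800, 1.9100) x1=(-1.3900, 0.3300, 1.8700) x2=(-1.7200, -1.1300, -1.8600) x3=(-1.6700, -0.8800, 1.2200) x4=(-0.5600, -1.1300, -1.5200)
step 1: x0=(1.8067, 1.7738, 1.8886) x1=(-1.4144, 0.3619, 1.8841) x2=(-1.7116, -1.1402, -1.8260) x3=(-1.6844, -0.9062, 1.1977) x4=(-0.5499, -1.1205, -1.4975)
step 2: x0=(1.8134, 1.7676, 1.8671) x1=(-1.4386, 0.3943, 1.8984) x2=(-1.7019, -1.1503, -1.7914) x3=(-1.6989, -0.9329, 1.1751) x4=(-0.5406, -1.1110, -1.4754)
step 3: x0=(1.8199, 1.7613, 1.8457) x1=(-1.4627, 0.4272, 1.9130) x2=(-1.6911, -1.1604, -1.7562) x3=(-1.7135, -0.9602, 1.1522) x4=(-0.5321, -1.1016, -1.4538)
step 4: x0=(1.8263, 1.7550, 1.8242) x1=(-1.4866, 0.4606, 1.9278) x2=(-1.6790, -1.1703, -1.7204) x3=(-1.7282, -0.9879, 1.1290) x4=(-0.5245, -1.0922, -1.4326)
step 5: x0=(1.8326, 1.7485, 1.8027) x1=(-1.5104, 0.4944, 1.9429) x2=(-1.6657, -1.1802, -1.6839) x3=(-1.7431, -1.0161, 1.1055) x4=(-0.5177, -1.0829, -1.4119)
step 6: x0=(1.8388, 1.7421, 1.7812) x1=(-1.5341, 0.5285, 1.9581) x2=(-1.6511, -1.1899, -1.6468) x3=(-1.7580, -1.0447, 1.0818) x4=(-0.5117, -1.0737, -1.3916)
step 7: x0=(1.8449, 1.7355, 1.7597) x1=(-1.5577, 0.5630, 1.9735) x2=(-1.6353, -1.1994, -1.6092) x3=(-1.7730, -1.0737, 1.0578) x4=(-0.5066, -1.0647, -1.3718)
step 8: x0=(1.8509, 1.7289, 1.7382) x1=(-1.5812, 0.5978, 1.9890) x2=(-1.6181, -1.2087, -1.5709) x3=(-1.7881, -1.1030, 1.0336) x4=(-0.5024, -1.0557, -1.3524)
step 9: x0=(1.8567, 1.7222, 1.7166) x1=(-1.6046, 0.6329, 2.0047) x2=(-1.5997, -1.2178, -1.5320) x3=(-1.8033, -1.1326, 1.0092) x4=(-0.4991, -1.0469, -1.3334)
step 10: x0=(1.8625, 1.7155, 1.6951) x1=(-1.6279, 0.6682, 2.0205) x2=(-1.5799, -1.2267, -1.4924) x3=(-1.8186, -1.1625, 0.9846) x4=(-0.4968, -1.0382, -1.3148)
step 11: x0=(1.8682, 1.7087, 1.6735) x1=(-1.6511, 0.7039, 2.0365) x2=(-1.5586, -1.2353, -1.4523) x3=(-1.8339, -1.1928, 0.9597) x4=(-0.4953, -1.0298, -1.2966)
step 12: x0=(1.8737, 1.7019, 1.6520) x1=(-1.6742, 0.7398, 2.0525) x2=(-1.5360, -1.2435, -1.4116) x3=(-1.8492, -1.2232, 0.9346) x4=(-0.4949, -1.0215, -1.2788)
step 13: x0=(1.8792, 1.6950, 1.6304) x1=(-1.6972, 0.7758, 2.0687) x2=(-1.5118, -1.2514, -1.3702) x3=(-1.8646, -1.2539, 0.9093) x4=(-0.4955, -1.0135, -1.2614)
step 14: x0=(1.8845, 1.6881, 1.6088) x1=(-1.7202, 0.8121, 2.0850) x2=(-1.4861, -1.2589, -1.3283) x3=(-1.8801, -1.2849, 0.8838) x4=(-0.4972, -1.0058, -1.2443)
step 15: x0=(1.8898, 1.6811, 1.5872) x1=(-1.7431, 0.8486, 2.1013) x2=(-1.4588, -1.2659, -1.2858) x3=(-1.8956, -1.3160, 0.8580) x4=(-0.5000, -0.9984, -1.2275)
step 16: x0=(1.8949, 1.6741, 1.5656) x1=(-1.7659, 0.8853, 2.1177) x2=(-1.4299, -1.2724, -1.2428) x3=(-1.9111, -1.3474, 0.8320) x4=(-0.5040, -0.9913, -1.2111)
step 17: x0=(1.9000, 1.6670, 1.5440) x1=(-1.7886, 0.9221, 2.1343) x2=(-1.3991, -1.2783, -1.1992) x3=(-1.9267, -1.3789, 0.8058) x4=(-0.5092, -0.9847, -1.1949)
step 18: x0=(1.9049, 1.6599, 1.5224) x1=(-1.8113, 0.9591, 2.1508) x2=(-1.3665, -1.2836, -1.1551) x3=(-1.9423, -1.4106, 0.7793) x4=(-0.5158, -0.9785, -1.1789)
step 19: x0=(1.9098, 1.6527, 1.5008) x1=(-1.8339, 0.9963, 2.1675) x2=(-1.3320, -1.2880, -1.1106) x3=(-1.9579, -1.4425, 0.7526) x4=(-0.5239, -0.9728, -1.1631)
step 20: x0=(1.9146, 1.6455, 1.4792) x1=(-1.8564, 1.0335, 2.1842) x2=(-1.2954, -1.2916, -1.0658) x3=(-1.9734, -1.4745, 0.7256) x4=(-0.5334, -0.9678, -1.1474)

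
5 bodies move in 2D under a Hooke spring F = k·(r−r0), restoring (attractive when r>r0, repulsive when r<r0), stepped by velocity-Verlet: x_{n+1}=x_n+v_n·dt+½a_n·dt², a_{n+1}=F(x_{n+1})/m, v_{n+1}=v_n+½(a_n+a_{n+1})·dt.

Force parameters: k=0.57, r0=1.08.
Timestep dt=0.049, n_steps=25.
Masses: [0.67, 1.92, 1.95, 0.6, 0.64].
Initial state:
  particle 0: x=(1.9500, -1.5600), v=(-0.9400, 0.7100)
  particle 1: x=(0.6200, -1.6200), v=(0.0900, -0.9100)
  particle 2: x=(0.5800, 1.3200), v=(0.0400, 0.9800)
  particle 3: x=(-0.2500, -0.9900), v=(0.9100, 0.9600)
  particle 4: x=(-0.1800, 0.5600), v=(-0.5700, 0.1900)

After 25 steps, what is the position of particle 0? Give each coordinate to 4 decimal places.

(-0.2459, 0.6062)

step 0: x0=(1.9500, -1.5600) x1=(0.6200, -1.6200) x2=(0.5800, 1.3200) x3=(-0.2500, -0.9900) x4=(-0.1800, 0.5600)
step 1: x0=(1.9002, -1.5216) x1=(0.6243, -1.6635) x2=(0.5821, 1.3662) x3=(-0.2035, -0.9413) x4=(-0.2060, 0.5661)
step 2: x0=(1.8433, -1.4760) x1=(0.6285, -1.7047) x2=(0.5846, 1.4089) x3=(-0.1536, -0.8894) x4=(-0.2282, 0.5659)
step 3: x0=(1.7797, -1.4234) x1=(0.6323, -1.7436) x2=(0.5872, 1.4478) x3=(-0.1006, -0.8344) x4=(-0.2463, 0.5596)
step 4: x0=(1.7101, -1.3640) x1=(0.6358, -1.7799) x2=(0.5902, 1.4830) x3=(-0.0447, -0.7766) x4=(-0.2605, 0.5475)
step 5: x0=(1.6349, -1.2980) x1=(0.6390, -1.8136) x2=(0.5933, 1.5144) x3=(0.0138, -0.7163) x4=(-0.2706, 0.5298)
step 6: x0=(1.5547, -1.2258) x1=(0.6417, -1.8447) x2=(0.5966, 1.5420) x3=(0.0744, -0.6537) x4=(-0.2769, 0.5068)
step 7: x0=(1.4702, -1.1476) x1=(0.6439, -1.8730) x2=(0.6000, 1.5658) x3=(0.1369, -0.5891) x4=(-0.2793, 0.4791)
step 8: x0=(1.3819, -1.0639) x1=(0.6457, -1.8984) x2=(0.6036, 1.5858) x3=(0.2008, -0.5228) x4=(-0.2780, 0.4470)
step 9: x0=(1.2904, -0.9751) x1=(0.6470, -1.9209) x2=(0.6072, 1.6021) x3=(0.2660, -0.4551) x4=(-0.2733, 0.4109)
step 10: x0=(1.1963, -0.8819) x1=(0.6479, -1.9404) x2=(0.6108, 1.6147) x3=(0.3319, -0.3863) x4=(-0.2654, 0.3713)
step 11: x0=(1.1003, -0.7849) x1=(0.6483, -1.9568) x2=(0.6144, 1.6236) x3=(0.3984, -0.3166) x4=(-0.2546, 0.3288)
step 12: x0=(1.0029, -0.6848) x1=(0.6484, -1.9699) x2=(0.6179, 1.6289) x3=(0.4652, -0.2462) x4=(-0.2414, 0.2837)
step 13: x0=(0.9047, -0.5826) x1=(0.6481, -1.9798) x2=(0.6214, 1.6307) x3=(0.5319, -0.1752) x4=(-0.2259, 0.2364)
step 14: x0=(0.8064, -0.4792) x1=(0.6474, -1.9861) x2=(0.6247, 1.6291) x3=(0.5984, -0.1035) x4=(-0.2087, 0.1874)
step 15: x0=(0.7082, -0.3755) x1=(0.6465, -1.9890) x2=(0.6279, 1.6241) x3=(0.6648, -0.0310) x4=(-0.1901, 0.1370)
step 16: x0=(0.6101, -0.2726) x1=(0.6452, -1.9883) x2=(0.6310, 1.6160) x3=(0.7313, 0.0423) x4=(-0.1705, 0.0855)
step 17: x0=(0.5120, -0.1710) x1=(0.6436, -1.9839) x2=(0.6339, 1.6048) x3=(0.7987, 0.1162) x4=(-0.1501, 0.0331)
step 18: x0=(0.4138, -0.0706) x1=(0.6418, -1.9757) x2=(0.6365, 1.5906) x3=(0.8672, 0.1897) x4=(-0.1293, -0.0199)
step 19: x0=(0.3161, 0.0286) x1=(0.6397, -1.9636) x2=(0.6389, 1.5735) x3=(0.9366, 0.2623) x4=(-0.1083, -0.0735)
step 20: x0=(0.2194, 0.1269) x1=(0.6373, -1.9478) x2=(0.6411, 1.5538) x3=(1.0063, 0.3331) x4=(-0.0872, -0.1279)
step 21: x0=(0.1239, 0.2247) x1=(0.6347, -1.9280) x2=(0.6431, 1.5314) x3=(1.0759, 0.4016) x4=(-0.0656, -0.1834)
step 22: x0=(0.0295, 0.3220) x1=(0.6319, -1.9043) x2=(0.6447, 1.5066) x3=(1.1446, 0.4673) x4=(-0.0430, -0.2400)
step 23: x0=(-0.0638, 0.4184) x1=(0.6289, -1.8767) x2=(0.6461, 1.4794) x3=(1.2119, 0.5298) x4=(-0.0188, -0.2972)
step 24: x0=(-0.1557, 0.5133) x1=(0.6257, -1.8452) x2=(0.6473, 1.4500) x3=(1.2772, 0.5887) x4=(0.0073, -0.3543)
step 25: x0=(-0.2459, 0.6062) x1=(0.6223, -1.8098) x2=(0.6481, 1.4184) x3=(1.3399, 0.6437) x4=(0.0354, -0.4105)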